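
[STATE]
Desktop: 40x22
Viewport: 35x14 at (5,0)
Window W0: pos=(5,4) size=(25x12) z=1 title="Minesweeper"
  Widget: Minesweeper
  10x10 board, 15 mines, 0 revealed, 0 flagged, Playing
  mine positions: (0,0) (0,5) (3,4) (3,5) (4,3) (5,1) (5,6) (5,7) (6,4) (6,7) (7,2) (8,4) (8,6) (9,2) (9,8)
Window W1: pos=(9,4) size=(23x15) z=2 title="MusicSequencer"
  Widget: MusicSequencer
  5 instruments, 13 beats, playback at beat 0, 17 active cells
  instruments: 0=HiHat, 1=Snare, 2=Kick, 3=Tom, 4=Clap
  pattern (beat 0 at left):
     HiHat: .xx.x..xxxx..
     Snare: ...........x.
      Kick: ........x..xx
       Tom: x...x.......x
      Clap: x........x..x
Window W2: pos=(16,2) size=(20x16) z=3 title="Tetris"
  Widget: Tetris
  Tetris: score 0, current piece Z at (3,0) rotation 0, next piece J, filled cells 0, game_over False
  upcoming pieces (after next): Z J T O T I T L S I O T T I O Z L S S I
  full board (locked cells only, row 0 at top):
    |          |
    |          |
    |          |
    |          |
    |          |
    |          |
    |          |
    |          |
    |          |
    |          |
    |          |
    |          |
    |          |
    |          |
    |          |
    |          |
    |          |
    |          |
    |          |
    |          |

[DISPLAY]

                                   
                                   
           ┏━━━━━━━━━━━━━━━━━━┓    
           ┃ Tetris           ┃    
┏━━━┏━━━━━━┠──────────────────┨    
┃ Mi┃ Music┃                  ┃    
┠───┠──────┃                  ┃    
┃■■■┃      ┃                  ┃    
┃■■■┃ HiHat┃                  ┃    
┃■■■┃ Snare┃                  ┃    
┃■■■┃  Kick┃                  ┃    
┃■■■┃   Tom┃                  ┃    
┃■■■┃  Clap┃                  ┃    
┃■■■┃      ┃                  ┃    


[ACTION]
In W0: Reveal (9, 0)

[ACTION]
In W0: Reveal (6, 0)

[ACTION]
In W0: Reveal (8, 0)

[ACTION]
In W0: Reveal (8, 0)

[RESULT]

                                   
                                   
           ┏━━━━━━━━━━━━━━━━━━┓    
           ┃ Tetris           ┃    
┏━━━┏━━━━━━┠──────────────────┨    
┃ Mi┃ Music┃                  ┃    
┠───┠──────┃                  ┃    
┃■■■┃      ┃                  ┃    
┃■■■┃ HiHat┃                  ┃    
┃■■■┃ Snare┃                  ┃    
┃■■■┃  Kick┃                  ┃    
┃■■■┃   Tom┃                  ┃    
┃■■■┃  Clap┃                  ┃    
┃12■┃      ┃                  ┃    


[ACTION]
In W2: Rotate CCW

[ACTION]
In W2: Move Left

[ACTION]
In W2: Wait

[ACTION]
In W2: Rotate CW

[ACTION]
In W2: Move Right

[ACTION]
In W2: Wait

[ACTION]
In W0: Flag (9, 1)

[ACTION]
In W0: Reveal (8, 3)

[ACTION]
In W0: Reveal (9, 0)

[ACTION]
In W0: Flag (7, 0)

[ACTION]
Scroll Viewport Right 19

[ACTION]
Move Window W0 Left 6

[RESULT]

                                   
                                   
           ┏━━━━━━━━━━━━━━━━━━┓    
           ┃ Tetris           ┃    
━━━━┏━━━━━━┠──────────────────┨    
eswe┃ Music┃                  ┃    
────┠──────┃                  ┃    
■■■■┃      ┃                  ┃    
■■■■┃ HiHat┃                  ┃    
■■■■┃ Snare┃                  ┃    
■■■■┃  Kick┃                  ┃    
■■■■┃   Tom┃                  ┃    
■■■■┃  Clap┃                  ┃    
■■■■┃      ┃                  ┃    


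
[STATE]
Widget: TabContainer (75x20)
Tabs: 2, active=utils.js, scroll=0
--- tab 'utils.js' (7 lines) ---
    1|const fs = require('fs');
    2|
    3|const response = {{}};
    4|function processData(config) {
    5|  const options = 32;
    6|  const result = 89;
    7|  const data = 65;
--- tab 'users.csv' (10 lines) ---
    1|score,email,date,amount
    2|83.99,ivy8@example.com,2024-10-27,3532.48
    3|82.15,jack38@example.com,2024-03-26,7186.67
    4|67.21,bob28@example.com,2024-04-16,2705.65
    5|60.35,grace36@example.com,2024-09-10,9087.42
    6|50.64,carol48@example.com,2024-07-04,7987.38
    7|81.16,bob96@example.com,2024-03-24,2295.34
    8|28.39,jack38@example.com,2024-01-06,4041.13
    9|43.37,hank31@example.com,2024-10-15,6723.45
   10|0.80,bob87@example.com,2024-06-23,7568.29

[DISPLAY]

[utils.js]│ users.csv                                                      
───────────────────────────────────────────────────────────────────────────
const fs = require('fs');                                                  
                                                                           
const response = {{}};                                                     
function processData(config) {                                             
  const options = 32;                                                      
  const result = 89;                                                       
  const data = 65;                                                         
                                                                           
                                                                           
                                                                           
                                                                           
                                                                           
                                                                           
                                                                           
                                                                           
                                                                           
                                                                           
                                                                           


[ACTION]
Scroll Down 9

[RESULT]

[utils.js]│ users.csv                                                      
───────────────────────────────────────────────────────────────────────────
  const data = 65;                                                         
                                                                           
                                                                           
                                                                           
                                                                           
                                                                           
                                                                           
                                                                           
                                                                           
                                                                           
                                                                           
                                                                           
                                                                           
                                                                           
                                                                           
                                                                           
                                                                           
                                                                           


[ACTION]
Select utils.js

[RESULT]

[utils.js]│ users.csv                                                      
───────────────────────────────────────────────────────────────────────────
const fs = require('fs');                                                  
                                                                           
const response = {{}};                                                     
function processData(config) {                                             
  const options = 32;                                                      
  const result = 89;                                                       
  const data = 65;                                                         
                                                                           
                                                                           
                                                                           
                                                                           
                                                                           
                                                                           
                                                                           
                                                                           
                                                                           
                                                                           
                                                                           


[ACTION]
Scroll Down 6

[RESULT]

[utils.js]│ users.csv                                                      
───────────────────────────────────────────────────────────────────────────
  const data = 65;                                                         
                                                                           
                                                                           
                                                                           
                                                                           
                                                                           
                                                                           
                                                                           
                                                                           
                                                                           
                                                                           
                                                                           
                                                                           
                                                                           
                                                                           
                                                                           
                                                                           
                                                                           


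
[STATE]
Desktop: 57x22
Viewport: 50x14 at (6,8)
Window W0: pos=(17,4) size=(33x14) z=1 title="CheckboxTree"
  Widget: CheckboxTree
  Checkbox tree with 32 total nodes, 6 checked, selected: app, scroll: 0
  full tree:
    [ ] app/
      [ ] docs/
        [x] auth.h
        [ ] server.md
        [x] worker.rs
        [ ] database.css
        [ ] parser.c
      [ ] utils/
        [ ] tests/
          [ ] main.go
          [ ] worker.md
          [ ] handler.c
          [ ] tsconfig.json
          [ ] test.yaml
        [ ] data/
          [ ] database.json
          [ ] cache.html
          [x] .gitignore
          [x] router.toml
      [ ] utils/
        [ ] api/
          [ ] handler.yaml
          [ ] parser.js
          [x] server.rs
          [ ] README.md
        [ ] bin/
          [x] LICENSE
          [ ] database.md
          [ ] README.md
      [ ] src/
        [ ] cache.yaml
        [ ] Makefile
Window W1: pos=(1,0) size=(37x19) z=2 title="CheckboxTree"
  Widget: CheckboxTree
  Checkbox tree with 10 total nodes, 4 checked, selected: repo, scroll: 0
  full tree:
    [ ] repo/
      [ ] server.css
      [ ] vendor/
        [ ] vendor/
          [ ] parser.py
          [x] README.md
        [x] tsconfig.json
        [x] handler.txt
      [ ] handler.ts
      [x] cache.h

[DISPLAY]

   [x] README.md               ┃           ┃      
 [x] tsconfig.json             ┃           ┃      
 [x] handler.txt               ┃           ┃      
 ] handler.ts                  ┃           ┃      
x] cache.h                     ┃s          ┃      
                               ┃           ┃      
                               ┃           ┃      
                               ┃           ┃      
                               ┃           ┃      
                               ┃━━━━━━━━━━━┛      
━━━━━━━━━━━━━━━━━━━━━━━━━━━━━━━┛                  
                                                  
                                                  
                                                  


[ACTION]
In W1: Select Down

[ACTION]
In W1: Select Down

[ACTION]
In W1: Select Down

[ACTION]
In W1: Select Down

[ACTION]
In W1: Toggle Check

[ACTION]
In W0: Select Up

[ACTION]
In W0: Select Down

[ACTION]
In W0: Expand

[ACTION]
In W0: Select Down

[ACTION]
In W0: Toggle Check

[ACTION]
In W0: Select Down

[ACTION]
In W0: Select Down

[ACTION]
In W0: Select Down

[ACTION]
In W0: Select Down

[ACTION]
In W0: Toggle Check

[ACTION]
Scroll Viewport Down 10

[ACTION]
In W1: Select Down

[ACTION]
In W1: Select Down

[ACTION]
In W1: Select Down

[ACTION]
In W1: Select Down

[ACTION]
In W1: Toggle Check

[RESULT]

   [x] README.md               ┃           ┃      
 [x] tsconfig.json             ┃           ┃      
 [x] handler.txt               ┃           ┃      
x] handler.ts                  ┃           ┃      
x] cache.h                     ┃s          ┃      
                               ┃           ┃      
                               ┃           ┃      
                               ┃           ┃      
                               ┃           ┃      
                               ┃━━━━━━━━━━━┛      
━━━━━━━━━━━━━━━━━━━━━━━━━━━━━━━┛                  
                                                  
                                                  
                                                  


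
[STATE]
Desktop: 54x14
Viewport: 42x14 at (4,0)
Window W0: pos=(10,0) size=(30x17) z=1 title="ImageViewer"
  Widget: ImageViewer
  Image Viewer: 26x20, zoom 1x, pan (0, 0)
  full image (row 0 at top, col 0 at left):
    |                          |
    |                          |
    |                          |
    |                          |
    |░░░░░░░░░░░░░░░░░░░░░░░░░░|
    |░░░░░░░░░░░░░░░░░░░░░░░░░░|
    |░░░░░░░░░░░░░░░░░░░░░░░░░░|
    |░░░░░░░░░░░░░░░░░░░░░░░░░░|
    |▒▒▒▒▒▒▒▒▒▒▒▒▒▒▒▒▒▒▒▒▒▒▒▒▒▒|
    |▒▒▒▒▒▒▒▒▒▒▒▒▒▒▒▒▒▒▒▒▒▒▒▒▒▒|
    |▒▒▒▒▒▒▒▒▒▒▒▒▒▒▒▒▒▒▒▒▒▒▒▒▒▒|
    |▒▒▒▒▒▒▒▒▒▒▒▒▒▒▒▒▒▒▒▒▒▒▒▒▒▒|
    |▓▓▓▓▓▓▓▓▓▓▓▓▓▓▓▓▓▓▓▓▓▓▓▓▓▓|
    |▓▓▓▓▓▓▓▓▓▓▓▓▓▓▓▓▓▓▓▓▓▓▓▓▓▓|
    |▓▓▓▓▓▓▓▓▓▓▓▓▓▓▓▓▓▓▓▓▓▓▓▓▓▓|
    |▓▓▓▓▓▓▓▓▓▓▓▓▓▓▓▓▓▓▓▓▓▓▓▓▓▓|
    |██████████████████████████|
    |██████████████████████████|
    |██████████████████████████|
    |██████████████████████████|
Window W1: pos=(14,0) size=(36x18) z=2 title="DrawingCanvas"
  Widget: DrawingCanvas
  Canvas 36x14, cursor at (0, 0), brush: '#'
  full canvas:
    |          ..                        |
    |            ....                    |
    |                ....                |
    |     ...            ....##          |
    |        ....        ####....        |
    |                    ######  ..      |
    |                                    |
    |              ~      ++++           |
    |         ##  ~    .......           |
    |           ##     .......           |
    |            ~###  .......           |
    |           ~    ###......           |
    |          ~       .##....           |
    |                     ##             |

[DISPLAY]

      ┏━━━┏━━━━━━━━━━━━━━━━━━━━━━━━━━━━━━━
      ┃ Im┃ DrawingCanvas                 
      ┠───┠───────────────────────────────
      ┃   ┃+         ..                   
      ┃   ┃            ....               
      ┃   ┃                ....           
      ┃   ┃     ...            ....##     
      ┃░░░┃        ....        ####....   
      ┃░░░┃                    ######  .. 
      ┃░░░┃                               
      ┃░░░┃              ~      ++++      
      ┃▒▒▒┃         ##  ~    .......      
      ┃▒▒▒┃           ##     .......      
      ┃▒▒▒┃            ~###  .......      


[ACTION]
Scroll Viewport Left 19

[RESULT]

          ┏━━━┏━━━━━━━━━━━━━━━━━━━━━━━━━━━
          ┃ Im┃ DrawingCanvas             
          ┠───┠───────────────────────────
          ┃   ┃+         ..               
          ┃   ┃            ....           
          ┃   ┃                ....       
          ┃   ┃     ...            ....## 
          ┃░░░┃        ....        ####...
          ┃░░░┃                    ###### 
          ┃░░░┃                           
          ┃░░░┃              ~      ++++  
          ┃▒▒▒┃         ##  ~    .......  
          ┃▒▒▒┃           ##     .......  
          ┃▒▒▒┃            ~###  .......  


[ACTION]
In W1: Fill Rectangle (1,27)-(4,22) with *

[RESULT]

          ┏━━━┏━━━━━━━━━━━━━━━━━━━━━━━━━━━
          ┃ Im┃ DrawingCanvas             
          ┠───┠───────────────────────────
          ┃   ┃+         ..               
          ┃   ┃            ....      *****
          ┃   ┃                ....  *****
          ┃   ┃     ...            ..*****
          ┃░░░┃        ....        ##*****
          ┃░░░┃                    ###### 
          ┃░░░┃                           
          ┃░░░┃              ~      ++++  
          ┃▒▒▒┃         ##  ~    .......  
          ┃▒▒▒┃           ##     .......  
          ┃▒▒▒┃            ~###  .......  


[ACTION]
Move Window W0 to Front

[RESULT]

          ┏━━━━━━━━━━━━━━━━━━━━━━━━━━━━┓━━
          ┃ ImageViewer                ┃  
          ┠────────────────────────────┨──
          ┃                            ┃  
          ┃                            ┃**
          ┃                            ┃**
          ┃                            ┃**
          ┃░░░░░░░░░░░░░░░░░░░░░░░░░░  ┃**
          ┃░░░░░░░░░░░░░░░░░░░░░░░░░░  ┃# 
          ┃░░░░░░░░░░░░░░░░░░░░░░░░░░  ┃  
          ┃░░░░░░░░░░░░░░░░░░░░░░░░░░  ┃  
          ┃▒▒▒▒▒▒▒▒▒▒▒▒▒▒▒▒▒▒▒▒▒▒▒▒▒▒  ┃  
          ┃▒▒▒▒▒▒▒▒▒▒▒▒▒▒▒▒▒▒▒▒▒▒▒▒▒▒  ┃  
          ┃▒▒▒▒▒▒▒▒▒▒▒▒▒▒▒▒▒▒▒▒▒▒▒▒▒▒  ┃  


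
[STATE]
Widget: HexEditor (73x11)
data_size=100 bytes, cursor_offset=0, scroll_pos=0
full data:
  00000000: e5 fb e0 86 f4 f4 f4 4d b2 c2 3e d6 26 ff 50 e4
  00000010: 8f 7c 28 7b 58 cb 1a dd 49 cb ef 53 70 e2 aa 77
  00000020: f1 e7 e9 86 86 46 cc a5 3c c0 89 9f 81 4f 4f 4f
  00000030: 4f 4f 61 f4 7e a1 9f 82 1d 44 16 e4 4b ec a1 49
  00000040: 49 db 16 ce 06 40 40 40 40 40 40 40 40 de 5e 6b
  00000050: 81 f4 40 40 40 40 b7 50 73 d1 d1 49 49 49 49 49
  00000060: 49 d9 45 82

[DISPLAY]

00000000  E5 fb e0 86 f4 f4 f4 4d  b2 c2 3e d6 26 ff 50 e4  |.......M..>.
00000010  8f 7c 28 7b 58 cb 1a dd  49 cb ef 53 70 e2 aa 77  |.|({X...I..S
00000020  f1 e7 e9 86 86 46 cc a5  3c c0 89 9f 81 4f 4f 4f  |.....F..<...
00000030  4f 4f 61 f4 7e a1 9f 82  1d 44 16 e4 4b ec a1 49  |OOa.~....D..
00000040  49 db 16 ce 06 40 40 40  40 40 40 40 40 de 5e 6b  |I....@@@@@@@
00000050  81 f4 40 40 40 40 b7 50  73 d1 d1 49 49 49 49 49  |..@@@@.Ps..I
00000060  49 d9 45 82                                       |I.E.        
                                                                         
                                                                         
                                                                         
                                                                         


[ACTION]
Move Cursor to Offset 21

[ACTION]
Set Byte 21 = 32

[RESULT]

00000000  e5 fb e0 86 f4 f4 f4 4d  b2 c2 3e d6 26 ff 50 e4  |.......M..>.
00000010  8f 7c 28 7b 58 32 1a dd  49 cb ef 53 70 e2 aa 77  |.|({X2..I..S
00000020  f1 e7 e9 86 86 46 cc a5  3c c0 89 9f 81 4f 4f 4f  |.....F..<...
00000030  4f 4f 61 f4 7e a1 9f 82  1d 44 16 e4 4b ec a1 49  |OOa.~....D..
00000040  49 db 16 ce 06 40 40 40  40 40 40 40 40 de 5e 6b  |I....@@@@@@@
00000050  81 f4 40 40 40 40 b7 50  73 d1 d1 49 49 49 49 49  |..@@@@.Ps..I
00000060  49 d9 45 82                                       |I.E.        
                                                                         
                                                                         
                                                                         
                                                                         


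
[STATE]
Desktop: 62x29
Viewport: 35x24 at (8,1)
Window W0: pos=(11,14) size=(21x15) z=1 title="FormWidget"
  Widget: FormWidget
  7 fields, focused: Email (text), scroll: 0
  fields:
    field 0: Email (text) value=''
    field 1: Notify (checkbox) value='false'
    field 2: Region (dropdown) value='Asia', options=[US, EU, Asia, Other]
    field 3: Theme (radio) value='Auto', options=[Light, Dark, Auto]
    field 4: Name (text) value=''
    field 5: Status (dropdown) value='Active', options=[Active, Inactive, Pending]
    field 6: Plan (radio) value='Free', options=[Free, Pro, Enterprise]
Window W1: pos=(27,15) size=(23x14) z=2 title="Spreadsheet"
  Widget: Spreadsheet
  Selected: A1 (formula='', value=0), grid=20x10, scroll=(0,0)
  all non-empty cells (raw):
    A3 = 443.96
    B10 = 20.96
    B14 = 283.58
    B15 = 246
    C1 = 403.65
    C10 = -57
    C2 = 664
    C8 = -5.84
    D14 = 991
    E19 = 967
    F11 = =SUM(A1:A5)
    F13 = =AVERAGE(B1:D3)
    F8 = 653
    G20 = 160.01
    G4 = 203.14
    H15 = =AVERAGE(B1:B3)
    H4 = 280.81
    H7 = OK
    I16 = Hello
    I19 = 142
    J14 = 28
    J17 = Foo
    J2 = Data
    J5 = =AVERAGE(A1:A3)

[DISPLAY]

                                   
                                   
                                   
                                   
                                   
                                   
                                   
                                   
                                   
                                   
                                   
                                   
                                   
   ┏━━━━━━━━━━━━━━━━━━━┓           
   ┃ FormWidget    ┏━━━━━━━━━━━━━━━
   ┠───────────────┃ Spreadsheet   
   ┃> Email:      [┠───────────────
   ┃  Notify:     [┃A1:            
   ┃  Region:     [┃       A       
   ┃  Theme:      (┃---------------
   ┃  Name:       [┃  1      [0]   
   ┃  Status:     [┃  2        0   
   ┃  Plan:       (┃  3   443.96   
   ┃               ┃  4        0   


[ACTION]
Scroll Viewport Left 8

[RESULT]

                                   
                                   
                                   
                                   
                                   
                                   
                                   
                                   
                                   
                                   
                                   
                                   
                                   
           ┏━━━━━━━━━━━━━━━━━━━┓   
           ┃ FormWidget    ┏━━━━━━━
           ┠───────────────┃ Spread
           ┃> Email:      [┠───────
           ┃  Notify:     [┃A1:    
           ┃  Region:     [┃       
           ┃  Theme:      (┃-------
           ┃  Name:       [┃  1    
           ┃  Status:     [┃  2    
           ┃  Plan:       (┃  3   4
           ┃               ┃  4    


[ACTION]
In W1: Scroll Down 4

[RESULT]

                                   
                                   
                                   
                                   
                                   
                                   
                                   
                                   
                                   
                                   
                                   
                                   
                                   
           ┏━━━━━━━━━━━━━━━━━━━┓   
           ┃ FormWidget    ┏━━━━━━━
           ┠───────────────┃ Spread
           ┃> Email:      [┠───────
           ┃  Notify:     [┃A1:    
           ┃  Region:     [┃       
           ┃  Theme:      (┃-------
           ┃  Name:       [┃  5    
           ┃  Status:     [┃  6    
           ┃  Plan:       (┃  7    
           ┃               ┃  8    


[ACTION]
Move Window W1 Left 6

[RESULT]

                                   
                                   
                                   
                                   
                                   
                                   
                                   
                                   
                                   
                                   
                                   
                                   
                                   
           ┏━━━━━━━━━━━━━━━━━━━┓   
           ┃ FormWidg┏━━━━━━━━━━━━━
           ┠─────────┃ Spreadsheet 
           ┃> Email: ┠─────────────
           ┃  Notify:┃A1:          
           ┃  Region:┃       A     
           ┃  Theme: ┃-------------
           ┃  Name:  ┃  5        0 
           ┃  Status:┃  6        0 
           ┃  Plan:  ┃  7        0 
           ┃         ┃  8        0 


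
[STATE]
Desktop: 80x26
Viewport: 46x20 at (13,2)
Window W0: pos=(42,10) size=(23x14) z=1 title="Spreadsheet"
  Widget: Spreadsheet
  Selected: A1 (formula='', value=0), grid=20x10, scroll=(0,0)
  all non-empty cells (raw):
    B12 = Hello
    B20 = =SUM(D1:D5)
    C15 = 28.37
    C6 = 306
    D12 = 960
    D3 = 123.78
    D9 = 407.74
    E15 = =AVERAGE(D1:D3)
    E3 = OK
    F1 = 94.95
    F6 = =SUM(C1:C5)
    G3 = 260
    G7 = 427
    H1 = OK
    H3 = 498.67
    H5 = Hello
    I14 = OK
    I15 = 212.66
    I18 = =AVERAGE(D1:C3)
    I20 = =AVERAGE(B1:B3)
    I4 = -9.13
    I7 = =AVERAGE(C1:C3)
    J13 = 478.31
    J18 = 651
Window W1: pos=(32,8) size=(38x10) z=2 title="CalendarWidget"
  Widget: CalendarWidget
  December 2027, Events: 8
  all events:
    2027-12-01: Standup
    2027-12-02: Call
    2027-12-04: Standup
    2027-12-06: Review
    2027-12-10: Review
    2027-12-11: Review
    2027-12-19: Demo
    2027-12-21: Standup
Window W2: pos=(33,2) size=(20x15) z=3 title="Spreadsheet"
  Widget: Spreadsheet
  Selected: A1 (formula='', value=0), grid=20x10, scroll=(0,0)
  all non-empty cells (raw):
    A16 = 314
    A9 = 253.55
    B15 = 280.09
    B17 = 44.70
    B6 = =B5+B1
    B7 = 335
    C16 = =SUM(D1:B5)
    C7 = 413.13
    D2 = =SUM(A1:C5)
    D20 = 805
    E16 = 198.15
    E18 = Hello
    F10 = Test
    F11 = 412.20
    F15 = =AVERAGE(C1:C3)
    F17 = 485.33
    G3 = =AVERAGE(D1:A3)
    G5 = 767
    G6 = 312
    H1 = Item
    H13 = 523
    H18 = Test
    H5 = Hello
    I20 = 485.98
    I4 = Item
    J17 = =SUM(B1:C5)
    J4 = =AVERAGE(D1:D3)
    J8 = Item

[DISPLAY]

                    ┏━━━━━━━━━━━━━━━━━━┓      
                    ┃ Spreadsheet      ┃      
                    ┠──────────────────┨      
                    ┃A1:               ┃      
                    ┃       A       B  ┃      
                    ┃------------------┃      
                   ┏┃  1      [0]      ┃━━━━━━
                   ┃┃  2        0      ┃      
                   ┠┃  3        0      ┃──────
                   ┃┃  4        0      ┃2027  
                   ┃┃  5        0      ┃      
                   ┃┃  6        0      ┃  5   
                   ┃┃  7        0     3┃ 12   
                   ┃┃  8        0      ┃*     
                   ┃┗━━━━━━━━━━━━━━━━━━┛6     
                   ┗━━━━━━━━━━━━━━━━━━━━━━━━━━
                             ┃  3        0    
                             ┃  4        0    
                             ┃  5        0    
                             ┃  6        0    


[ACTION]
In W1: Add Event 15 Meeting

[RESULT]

                    ┏━━━━━━━━━━━━━━━━━━┓      
                    ┃ Spreadsheet      ┃      
                    ┠──────────────────┨      
                    ┃A1:               ┃      
                    ┃       A       B  ┃      
                    ┃------------------┃      
                   ┏┃  1      [0]      ┃━━━━━━
                   ┃┃  2        0      ┃      
                   ┠┃  3        0      ┃──────
                   ┃┃  4        0      ┃2027  
                   ┃┃  5        0      ┃      
                   ┃┃  6        0      ┃  5   
                   ┃┃  7        0     3┃ 12   
                   ┃┃  8        0      ┃9*    
                   ┃┗━━━━━━━━━━━━━━━━━━┛6     
                   ┗━━━━━━━━━━━━━━━━━━━━━━━━━━
                             ┃  3        0    
                             ┃  4        0    
                             ┃  5        0    
                             ┃  6        0    


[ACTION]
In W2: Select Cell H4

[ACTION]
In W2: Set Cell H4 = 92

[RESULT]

                    ┏━━━━━━━━━━━━━━━━━━┓      
                    ┃ Spreadsheet      ┃      
                    ┠──────────────────┨      
                    ┃H4: 92            ┃      
                    ┃       A       B  ┃      
                    ┃------------------┃      
                   ┏┃  1        0      ┃━━━━━━
                   ┃┃  2        0      ┃      
                   ┠┃  3        0      ┃──────
                   ┃┃  4        0      ┃2027  
                   ┃┃  5        0      ┃      
                   ┃┃  6        0      ┃  5   
                   ┃┃  7        0     3┃ 12   
                   ┃┃  8        0      ┃9*    
                   ┃┗━━━━━━━━━━━━━━━━━━┛6     
                   ┗━━━━━━━━━━━━━━━━━━━━━━━━━━
                             ┃  3        0    
                             ┃  4        0    
                             ┃  5        0    
                             ┃  6        0    


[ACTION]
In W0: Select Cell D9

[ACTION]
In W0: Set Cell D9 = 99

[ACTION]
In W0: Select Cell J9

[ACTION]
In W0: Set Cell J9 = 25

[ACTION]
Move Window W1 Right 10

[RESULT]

                    ┏━━━━━━━━━━━━━━━━━━┓      
                    ┃ Spreadsheet      ┃      
                    ┠──────────────────┨      
                    ┃H4: 92            ┃      
                    ┃       A       B  ┃      
                    ┃------------------┃      
                    ┃  1        0      ┃━━━━━━
                    ┃  2        0      ┃idget 
                    ┃  3        0      ┃──────
                    ┃  4        0      ┃ Decem
                    ┃  5        0      ┃h Fr S
                    ┃  6        0      ┃ 2*  3
                    ┃  7        0     3┃ 9 10*
                    ┃  8        0      ┃16 17 
                    ┗━━━━━━━━━━━━━━━━━━┛23 24 
                             ┗━━━━━━━━━━━━━━━━
                             ┃  3        0    
                             ┃  4        0    
                             ┃  5        0    
                             ┃  6        0    


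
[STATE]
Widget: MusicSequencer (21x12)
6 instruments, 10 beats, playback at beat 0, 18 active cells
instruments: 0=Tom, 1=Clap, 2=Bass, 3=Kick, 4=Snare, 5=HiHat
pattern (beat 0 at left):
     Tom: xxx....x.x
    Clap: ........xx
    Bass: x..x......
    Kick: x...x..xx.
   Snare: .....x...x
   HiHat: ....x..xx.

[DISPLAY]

      ▼123456789     
   Tom███····█·█     
  Clap········██     
  Bass█··█······     
  Kick█···█··██·     
 Snare·····█···█     
 HiHat····█··██·     
                     
                     
                     
                     
                     


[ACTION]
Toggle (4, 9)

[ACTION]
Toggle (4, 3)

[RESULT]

      ▼123456789     
   Tom███····█·█     
  Clap········██     
  Bass█··█······     
  Kick█···█··██·     
 Snare···█·█····     
 HiHat····█··██·     
                     
                     
                     
                     
                     


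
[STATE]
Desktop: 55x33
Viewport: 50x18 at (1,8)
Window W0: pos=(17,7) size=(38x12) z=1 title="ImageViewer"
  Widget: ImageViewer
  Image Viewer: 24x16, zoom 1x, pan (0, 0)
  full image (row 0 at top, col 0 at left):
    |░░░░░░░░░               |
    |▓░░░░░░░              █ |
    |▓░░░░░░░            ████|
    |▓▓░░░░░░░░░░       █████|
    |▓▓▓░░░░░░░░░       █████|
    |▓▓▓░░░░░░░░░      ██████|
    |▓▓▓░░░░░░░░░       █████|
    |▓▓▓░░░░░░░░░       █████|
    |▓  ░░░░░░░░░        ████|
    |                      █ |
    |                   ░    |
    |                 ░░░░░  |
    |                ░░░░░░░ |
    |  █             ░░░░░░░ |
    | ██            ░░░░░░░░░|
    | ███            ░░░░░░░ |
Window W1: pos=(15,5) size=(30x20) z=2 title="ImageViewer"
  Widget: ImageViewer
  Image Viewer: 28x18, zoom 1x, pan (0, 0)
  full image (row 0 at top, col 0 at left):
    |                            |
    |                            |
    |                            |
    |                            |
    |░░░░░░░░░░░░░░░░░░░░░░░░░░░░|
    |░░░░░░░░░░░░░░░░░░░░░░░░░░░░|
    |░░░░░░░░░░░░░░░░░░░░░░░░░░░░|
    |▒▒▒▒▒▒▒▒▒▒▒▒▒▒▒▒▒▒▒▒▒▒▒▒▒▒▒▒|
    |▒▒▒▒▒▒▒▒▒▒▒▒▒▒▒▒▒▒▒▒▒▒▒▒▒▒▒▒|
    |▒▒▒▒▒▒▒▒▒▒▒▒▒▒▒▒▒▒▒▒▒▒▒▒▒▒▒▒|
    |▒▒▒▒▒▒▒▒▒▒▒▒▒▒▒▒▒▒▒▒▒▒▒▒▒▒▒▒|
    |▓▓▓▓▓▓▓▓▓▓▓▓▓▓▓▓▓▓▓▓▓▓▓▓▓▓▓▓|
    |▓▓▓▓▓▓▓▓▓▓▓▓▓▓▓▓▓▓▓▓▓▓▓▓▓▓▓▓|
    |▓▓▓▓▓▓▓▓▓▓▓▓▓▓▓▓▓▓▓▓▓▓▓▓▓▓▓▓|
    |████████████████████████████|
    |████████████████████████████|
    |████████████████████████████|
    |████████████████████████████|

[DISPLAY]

              ┃                            ┃      
              ┃                            ┃──────
              ┃                            ┃      
              ┃                            ┃      
              ┃░░░░░░░░░░░░░░░░░░░░░░░░░░░░┃      
              ┃░░░░░░░░░░░░░░░░░░░░░░░░░░░░┃      
              ┃░░░░░░░░░░░░░░░░░░░░░░░░░░░░┃      
              ┃▒▒▒▒▒▒▒▒▒▒▒▒▒▒▒▒▒▒▒▒▒▒▒▒▒▒▒▒┃      
              ┃▒▒▒▒▒▒▒▒▒▒▒▒▒▒▒▒▒▒▒▒▒▒▒▒▒▒▒▒┃      
              ┃▒▒▒▒▒▒▒▒▒▒▒▒▒▒▒▒▒▒▒▒▒▒▒▒▒▒▒▒┃      
              ┃▒▒▒▒▒▒▒▒▒▒▒▒▒▒▒▒▒▒▒▒▒▒▒▒▒▒▒▒┃━━━━━━
              ┃▓▓▓▓▓▓▓▓▓▓▓▓▓▓▓▓▓▓▓▓▓▓▓▓▓▓▓▓┃      
              ┃▓▓▓▓▓▓▓▓▓▓▓▓▓▓▓▓▓▓▓▓▓▓▓▓▓▓▓▓┃      
              ┃▓▓▓▓▓▓▓▓▓▓▓▓▓▓▓▓▓▓▓▓▓▓▓▓▓▓▓▓┃      
              ┃████████████████████████████┃      
              ┃████████████████████████████┃      
              ┗━━━━━━━━━━━━━━━━━━━━━━━━━━━━┛      
                                                  


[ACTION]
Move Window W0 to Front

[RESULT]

              ┃ ┃ ImageViewer                     
              ┃ ┠─────────────────────────────────
              ┃ ┃░░░░░░░░░                        
              ┃ ┃▓░░░░░░░              █          
              ┃░┃▓░░░░░░░            ████         
              ┃░┃▓▓░░░░░░░░░░       █████         
              ┃░┃▓▓▓░░░░░░░░░       █████         
              ┃▒┃▓▓▓░░░░░░░░░      ██████         
              ┃▒┃▓▓▓░░░░░░░░░       █████         
              ┃▒┃▓▓▓░░░░░░░░░       █████         
              ┃▒┗━━━━━━━━━━━━━━━━━━━━━━━━━━━━━━━━━
              ┃▓▓▓▓▓▓▓▓▓▓▓▓▓▓▓▓▓▓▓▓▓▓▓▓▓▓▓▓┃      
              ┃▓▓▓▓▓▓▓▓▓▓▓▓▓▓▓▓▓▓▓▓▓▓▓▓▓▓▓▓┃      
              ┃▓▓▓▓▓▓▓▓▓▓▓▓▓▓▓▓▓▓▓▓▓▓▓▓▓▓▓▓┃      
              ┃████████████████████████████┃      
              ┃████████████████████████████┃      
              ┗━━━━━━━━━━━━━━━━━━━━━━━━━━━━┛      
                                                  


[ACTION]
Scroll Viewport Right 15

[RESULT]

          ┃ ┃ ImageViewer                        ┃
          ┃ ┠────────────────────────────────────┨
          ┃ ┃░░░░░░░░░                           ┃
          ┃ ┃▓░░░░░░░              █             ┃
          ┃░┃▓░░░░░░░            ████            ┃
          ┃░┃▓▓░░░░░░░░░░       █████            ┃
          ┃░┃▓▓▓░░░░░░░░░       █████            ┃
          ┃▒┃▓▓▓░░░░░░░░░      ██████            ┃
          ┃▒┃▓▓▓░░░░░░░░░       █████            ┃
          ┃▒┃▓▓▓░░░░░░░░░       █████            ┃
          ┃▒┗━━━━━━━━━━━━━━━━━━━━━━━━━━━━━━━━━━━━┛
          ┃▓▓▓▓▓▓▓▓▓▓▓▓▓▓▓▓▓▓▓▓▓▓▓▓▓▓▓▓┃          
          ┃▓▓▓▓▓▓▓▓▓▓▓▓▓▓▓▓▓▓▓▓▓▓▓▓▓▓▓▓┃          
          ┃▓▓▓▓▓▓▓▓▓▓▓▓▓▓▓▓▓▓▓▓▓▓▓▓▓▓▓▓┃          
          ┃████████████████████████████┃          
          ┃████████████████████████████┃          
          ┗━━━━━━━━━━━━━━━━━━━━━━━━━━━━┛          
                                                  
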